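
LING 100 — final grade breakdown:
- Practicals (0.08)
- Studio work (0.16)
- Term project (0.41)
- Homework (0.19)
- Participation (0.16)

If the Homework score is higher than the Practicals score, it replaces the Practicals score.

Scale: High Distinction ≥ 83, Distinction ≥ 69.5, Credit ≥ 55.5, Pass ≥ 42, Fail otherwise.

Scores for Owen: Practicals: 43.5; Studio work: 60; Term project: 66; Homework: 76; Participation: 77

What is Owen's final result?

Homework (76) > Practicals (43.5), so Practicals counts as 76.
Weighted total:
  Practicals 76 × 0.08 = 6.08
  Studio work 60 × 0.16 = 9.6
  Term project 66 × 0.41 = 27.06
  Homework 76 × 0.19 = 14.44
  Participation 77 × 0.16 = 12.32
Sum = 69.5
69.5 is ≥ 69.5 and < 83 → Distinction

Distinction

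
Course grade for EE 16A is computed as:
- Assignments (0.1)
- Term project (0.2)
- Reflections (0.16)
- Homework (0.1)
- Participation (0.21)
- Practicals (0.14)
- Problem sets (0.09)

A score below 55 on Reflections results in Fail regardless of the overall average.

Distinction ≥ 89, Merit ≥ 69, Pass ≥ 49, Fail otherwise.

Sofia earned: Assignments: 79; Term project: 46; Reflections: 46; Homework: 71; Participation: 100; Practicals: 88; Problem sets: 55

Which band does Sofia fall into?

Fail

Reflections score 46 < 55: minimum not met.
Weighted total:
  Assignments 79 × 0.1 = 7.9
  Term project 46 × 0.2 = 9.2
  Reflections 46 × 0.16 = 7.36
  Homework 71 × 0.1 = 7.1
  Participation 100 × 0.21 = 21
  Practicals 88 × 0.14 = 12.32
  Problem sets 55 × 0.09 = 4.95
Sum = 69.83
Because the Reflections minimum was not met, the result is Fail.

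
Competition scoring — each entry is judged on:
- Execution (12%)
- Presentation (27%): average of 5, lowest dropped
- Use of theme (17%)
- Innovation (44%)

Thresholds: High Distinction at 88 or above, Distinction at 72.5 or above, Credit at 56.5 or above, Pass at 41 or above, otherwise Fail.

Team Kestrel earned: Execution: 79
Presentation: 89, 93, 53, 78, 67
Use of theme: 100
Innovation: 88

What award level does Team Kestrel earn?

Distinction

Presentation: drop 53 → average of remaining 4 = 327/4 = 81.75
Weighted total:
  Execution 79 × 0.12 = 9.48
  Presentation 81.75 × 0.27 = 22.0725
  Use of theme 100 × 0.17 = 17
  Innovation 88 × 0.44 = 38.72
Sum = 87.2725
87.2725 is ≥ 72.5 and < 88 → Distinction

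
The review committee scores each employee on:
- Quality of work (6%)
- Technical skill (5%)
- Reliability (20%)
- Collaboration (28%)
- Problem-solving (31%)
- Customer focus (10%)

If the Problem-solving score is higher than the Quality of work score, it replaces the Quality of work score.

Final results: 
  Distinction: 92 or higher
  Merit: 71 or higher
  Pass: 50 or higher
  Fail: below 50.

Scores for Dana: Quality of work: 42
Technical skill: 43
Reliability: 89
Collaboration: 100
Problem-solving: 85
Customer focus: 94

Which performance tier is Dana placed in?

Merit

Problem-solving (85) > Quality of work (42), so Quality of work counts as 85.
Weighted total:
  Quality of work 85 × 0.06 = 5.1
  Technical skill 43 × 0.05 = 2.15
  Reliability 89 × 0.2 = 17.8
  Collaboration 100 × 0.28 = 28
  Problem-solving 85 × 0.31 = 26.35
  Customer focus 94 × 0.1 = 9.4
Sum = 88.8
88.8 is ≥ 71 and < 92 → Merit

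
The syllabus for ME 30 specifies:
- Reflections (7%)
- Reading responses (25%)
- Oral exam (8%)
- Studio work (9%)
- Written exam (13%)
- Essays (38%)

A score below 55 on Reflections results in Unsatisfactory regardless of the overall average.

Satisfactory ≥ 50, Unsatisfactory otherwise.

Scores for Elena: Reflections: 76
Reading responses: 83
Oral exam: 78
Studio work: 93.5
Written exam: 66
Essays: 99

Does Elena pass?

Reflections score 76 ≥ 55: minimum met.
Weighted total:
  Reflections 76 × 0.07 = 5.32
  Reading responses 83 × 0.25 = 20.75
  Oral exam 78 × 0.08 = 6.24
  Studio work 93.5 × 0.09 = 8.415
  Written exam 66 × 0.13 = 8.58
  Essays 99 × 0.38 = 37.62
Sum = 86.925
86.925 ≥ 50 → Satisfactory

Satisfactory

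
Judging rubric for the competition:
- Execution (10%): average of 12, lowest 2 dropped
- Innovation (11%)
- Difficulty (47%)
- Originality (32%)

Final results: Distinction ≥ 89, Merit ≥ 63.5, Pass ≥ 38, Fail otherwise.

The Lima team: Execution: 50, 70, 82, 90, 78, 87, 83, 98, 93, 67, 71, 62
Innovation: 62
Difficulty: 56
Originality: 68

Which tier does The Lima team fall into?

Pass

Execution: drop 50, 62 → average of remaining 10 = 819/10 = 81.9
Weighted total:
  Execution 81.9 × 0.1 = 8.19
  Innovation 62 × 0.11 = 6.82
  Difficulty 56 × 0.47 = 26.32
  Originality 68 × 0.32 = 21.76
Sum = 63.09
63.09 is ≥ 38 and < 63.5 → Pass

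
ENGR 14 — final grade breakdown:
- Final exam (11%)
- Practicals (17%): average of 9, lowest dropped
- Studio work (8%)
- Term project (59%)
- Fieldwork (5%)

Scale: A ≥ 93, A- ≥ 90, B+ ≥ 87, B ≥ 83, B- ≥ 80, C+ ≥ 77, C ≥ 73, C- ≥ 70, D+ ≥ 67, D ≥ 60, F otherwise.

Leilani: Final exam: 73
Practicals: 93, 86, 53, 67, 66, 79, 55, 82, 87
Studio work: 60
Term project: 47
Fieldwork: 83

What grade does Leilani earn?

F

Practicals: drop 53 → average of remaining 8 = 615/8 = 76.875
Weighted total:
  Final exam 73 × 0.11 = 8.03
  Practicals 76.875 × 0.17 = 13.06875
  Studio work 60 × 0.08 = 4.8
  Term project 47 × 0.59 = 27.73
  Fieldwork 83 × 0.05 = 4.15
Sum = 57.77875
57.77875 < 60 → F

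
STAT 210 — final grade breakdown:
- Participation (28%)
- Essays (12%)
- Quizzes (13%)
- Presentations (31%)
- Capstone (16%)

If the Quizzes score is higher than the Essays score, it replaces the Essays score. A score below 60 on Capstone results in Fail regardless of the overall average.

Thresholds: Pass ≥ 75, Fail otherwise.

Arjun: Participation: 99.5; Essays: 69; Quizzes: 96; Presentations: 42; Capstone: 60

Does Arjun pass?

Quizzes (96) > Essays (69), so Essays counts as 96.
Capstone score 60 ≥ 60: minimum met.
Weighted total:
  Participation 99.5 × 0.28 = 27.86
  Essays 96 × 0.12 = 11.52
  Quizzes 96 × 0.13 = 12.48
  Presentations 42 × 0.31 = 13.02
  Capstone 60 × 0.16 = 9.6
Sum = 74.48
74.48 < 75 → Fail

Fail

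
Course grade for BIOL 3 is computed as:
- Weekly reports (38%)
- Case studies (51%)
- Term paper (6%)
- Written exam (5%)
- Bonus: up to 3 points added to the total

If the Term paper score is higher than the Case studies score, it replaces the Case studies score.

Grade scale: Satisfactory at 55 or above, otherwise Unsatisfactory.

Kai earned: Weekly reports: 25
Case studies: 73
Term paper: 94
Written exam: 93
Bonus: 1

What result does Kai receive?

Satisfactory

Term paper (94) > Case studies (73), so Case studies counts as 94.
Weighted total:
  Weekly reports 25 × 0.38 = 9.5
  Case studies 94 × 0.51 = 47.94
  Term paper 94 × 0.06 = 5.64
  Written exam 93 × 0.05 = 4.65
Sum = 67.73
Bonus: 67.73 + 1 = 68.73
68.73 ≥ 55 → Satisfactory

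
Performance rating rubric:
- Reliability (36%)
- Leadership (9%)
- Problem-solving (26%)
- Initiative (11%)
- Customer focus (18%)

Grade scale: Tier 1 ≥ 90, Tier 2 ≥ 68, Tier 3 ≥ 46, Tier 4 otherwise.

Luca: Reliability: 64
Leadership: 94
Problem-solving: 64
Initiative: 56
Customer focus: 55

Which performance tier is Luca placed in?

Weighted total:
  Reliability 64 × 0.36 = 23.04
  Leadership 94 × 0.09 = 8.46
  Problem-solving 64 × 0.26 = 16.64
  Initiative 56 × 0.11 = 6.16
  Customer focus 55 × 0.18 = 9.9
Sum = 64.2
64.2 is ≥ 46 and < 68 → Tier 3

Tier 3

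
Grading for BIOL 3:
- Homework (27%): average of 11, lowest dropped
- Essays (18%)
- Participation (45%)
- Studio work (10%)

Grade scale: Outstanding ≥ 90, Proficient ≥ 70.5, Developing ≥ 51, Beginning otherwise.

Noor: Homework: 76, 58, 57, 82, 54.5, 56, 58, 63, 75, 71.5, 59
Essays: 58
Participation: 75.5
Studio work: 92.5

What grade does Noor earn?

Proficient

Homework: drop 54.5 → average of remaining 10 = 655.5/10 = 65.55
Weighted total:
  Homework 65.55 × 0.27 = 17.6985
  Essays 58 × 0.18 = 10.44
  Participation 75.5 × 0.45 = 33.975
  Studio work 92.5 × 0.1 = 9.25
Sum = 71.3635
71.3635 is ≥ 70.5 and < 90 → Proficient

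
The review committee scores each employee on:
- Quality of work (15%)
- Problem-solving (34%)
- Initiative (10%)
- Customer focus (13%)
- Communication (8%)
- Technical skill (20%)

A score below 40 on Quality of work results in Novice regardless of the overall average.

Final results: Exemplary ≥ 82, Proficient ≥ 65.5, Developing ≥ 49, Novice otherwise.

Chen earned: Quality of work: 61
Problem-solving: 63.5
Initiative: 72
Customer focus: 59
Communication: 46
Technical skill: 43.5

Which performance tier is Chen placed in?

Quality of work score 61 ≥ 40: minimum met.
Weighted total:
  Quality of work 61 × 0.15 = 9.15
  Problem-solving 63.5 × 0.34 = 21.59
  Initiative 72 × 0.1 = 7.2
  Customer focus 59 × 0.13 = 7.67
  Communication 46 × 0.08 = 3.68
  Technical skill 43.5 × 0.2 = 8.7
Sum = 57.99
57.99 is ≥ 49 and < 65.5 → Developing

Developing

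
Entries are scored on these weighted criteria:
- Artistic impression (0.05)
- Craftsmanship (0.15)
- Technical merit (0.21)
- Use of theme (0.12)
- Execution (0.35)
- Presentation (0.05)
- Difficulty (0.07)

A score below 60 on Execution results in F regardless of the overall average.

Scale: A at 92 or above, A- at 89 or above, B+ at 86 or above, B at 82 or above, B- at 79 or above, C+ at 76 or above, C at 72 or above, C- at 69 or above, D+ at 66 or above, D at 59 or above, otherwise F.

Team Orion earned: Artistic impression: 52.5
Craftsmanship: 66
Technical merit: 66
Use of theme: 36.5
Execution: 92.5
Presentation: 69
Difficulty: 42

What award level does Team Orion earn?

Execution score 92.5 ≥ 60: minimum met.
Weighted total:
  Artistic impression 52.5 × 0.05 = 2.625
  Craftsmanship 66 × 0.15 = 9.9
  Technical merit 66 × 0.21 = 13.86
  Use of theme 36.5 × 0.12 = 4.38
  Execution 92.5 × 0.35 = 32.375
  Presentation 69 × 0.05 = 3.45
  Difficulty 42 × 0.07 = 2.94
Sum = 69.53
69.53 is ≥ 69 and < 72 → C-

C-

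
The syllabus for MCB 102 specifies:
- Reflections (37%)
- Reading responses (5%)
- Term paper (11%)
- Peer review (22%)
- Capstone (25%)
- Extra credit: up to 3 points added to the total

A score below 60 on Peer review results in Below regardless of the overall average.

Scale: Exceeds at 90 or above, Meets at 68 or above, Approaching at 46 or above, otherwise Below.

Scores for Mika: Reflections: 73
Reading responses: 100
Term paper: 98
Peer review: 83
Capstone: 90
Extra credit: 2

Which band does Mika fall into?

Peer review score 83 ≥ 60: minimum met.
Weighted total:
  Reflections 73 × 0.37 = 27.01
  Reading responses 100 × 0.05 = 5
  Term paper 98 × 0.11 = 10.78
  Peer review 83 × 0.22 = 18.26
  Capstone 90 × 0.25 = 22.5
Sum = 83.55
Extra credit: 83.55 + 2 = 85.55
85.55 is ≥ 68 and < 90 → Meets

Meets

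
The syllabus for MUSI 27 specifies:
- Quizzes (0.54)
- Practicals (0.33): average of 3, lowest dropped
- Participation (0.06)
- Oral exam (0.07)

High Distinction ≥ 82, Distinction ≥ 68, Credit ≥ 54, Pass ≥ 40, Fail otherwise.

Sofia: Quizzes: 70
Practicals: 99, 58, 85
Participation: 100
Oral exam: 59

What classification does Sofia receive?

Distinction

Practicals: drop 58 → average of remaining 2 = 184/2 = 92
Weighted total:
  Quizzes 70 × 0.54 = 37.8
  Practicals 92 × 0.33 = 30.36
  Participation 100 × 0.06 = 6
  Oral exam 59 × 0.07 = 4.13
Sum = 78.29
78.29 is ≥ 68 and < 82 → Distinction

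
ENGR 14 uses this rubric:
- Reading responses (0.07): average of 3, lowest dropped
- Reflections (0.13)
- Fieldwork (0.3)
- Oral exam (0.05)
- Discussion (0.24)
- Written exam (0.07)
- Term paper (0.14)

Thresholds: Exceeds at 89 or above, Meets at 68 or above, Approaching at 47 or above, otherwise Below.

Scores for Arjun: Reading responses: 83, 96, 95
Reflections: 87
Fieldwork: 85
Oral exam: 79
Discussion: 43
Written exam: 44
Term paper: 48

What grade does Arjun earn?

Approaching

Reading responses: drop 83 → average of remaining 2 = 191/2 = 95.5
Weighted total:
  Reading responses 95.5 × 0.07 = 6.685
  Reflections 87 × 0.13 = 11.31
  Fieldwork 85 × 0.3 = 25.5
  Oral exam 79 × 0.05 = 3.95
  Discussion 43 × 0.24 = 10.32
  Written exam 44 × 0.07 = 3.08
  Term paper 48 × 0.14 = 6.72
Sum = 67.565
67.565 is ≥ 47 and < 68 → Approaching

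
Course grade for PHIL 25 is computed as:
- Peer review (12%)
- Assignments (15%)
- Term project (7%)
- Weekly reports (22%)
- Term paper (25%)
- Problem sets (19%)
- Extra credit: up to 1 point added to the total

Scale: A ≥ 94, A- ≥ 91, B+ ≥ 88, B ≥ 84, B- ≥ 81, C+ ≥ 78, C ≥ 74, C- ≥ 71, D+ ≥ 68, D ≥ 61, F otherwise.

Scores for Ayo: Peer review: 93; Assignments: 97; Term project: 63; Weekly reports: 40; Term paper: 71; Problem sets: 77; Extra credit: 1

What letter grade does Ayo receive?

C-

Weighted total:
  Peer review 93 × 0.12 = 11.16
  Assignments 97 × 0.15 = 14.55
  Term project 63 × 0.07 = 4.41
  Weekly reports 40 × 0.22 = 8.8
  Term paper 71 × 0.25 = 17.75
  Problem sets 77 × 0.19 = 14.63
Sum = 71.3
Extra credit: 71.3 + 1 = 72.3
72.3 is ≥ 71 and < 74 → C-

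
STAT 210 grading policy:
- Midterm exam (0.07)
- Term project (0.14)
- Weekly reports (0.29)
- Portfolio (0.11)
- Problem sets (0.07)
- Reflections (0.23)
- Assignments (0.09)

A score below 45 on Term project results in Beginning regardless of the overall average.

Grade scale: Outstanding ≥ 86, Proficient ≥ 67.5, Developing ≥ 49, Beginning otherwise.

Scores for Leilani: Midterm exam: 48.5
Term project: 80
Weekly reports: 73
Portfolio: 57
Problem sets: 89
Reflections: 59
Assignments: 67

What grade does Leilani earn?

Term project score 80 ≥ 45: minimum met.
Weighted total:
  Midterm exam 48.5 × 0.07 = 3.395
  Term project 80 × 0.14 = 11.2
  Weekly reports 73 × 0.29 = 21.17
  Portfolio 57 × 0.11 = 6.27
  Problem sets 89 × 0.07 = 6.23
  Reflections 59 × 0.23 = 13.57
  Assignments 67 × 0.09 = 6.03
Sum = 67.865
67.865 is ≥ 67.5 and < 86 → Proficient

Proficient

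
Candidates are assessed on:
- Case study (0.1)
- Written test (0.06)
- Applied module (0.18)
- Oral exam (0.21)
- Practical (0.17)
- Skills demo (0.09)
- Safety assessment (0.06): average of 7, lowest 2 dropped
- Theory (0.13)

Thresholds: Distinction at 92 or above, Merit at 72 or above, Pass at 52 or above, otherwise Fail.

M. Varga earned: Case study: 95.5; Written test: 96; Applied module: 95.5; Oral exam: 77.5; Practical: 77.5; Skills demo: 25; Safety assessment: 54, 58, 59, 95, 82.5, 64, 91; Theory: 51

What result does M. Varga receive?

Safety assessment: drop 54, 58 → average of remaining 5 = 391.5/5 = 78.3
Weighted total:
  Case study 95.5 × 0.1 = 9.55
  Written test 96 × 0.06 = 5.76
  Applied module 95.5 × 0.18 = 17.19
  Oral exam 77.5 × 0.21 = 16.275
  Practical 77.5 × 0.17 = 13.175
  Skills demo 25 × 0.09 = 2.25
  Safety assessment 78.3 × 0.06 = 4.698
  Theory 51 × 0.13 = 6.63
Sum = 75.528
75.528 is ≥ 72 and < 92 → Merit

Merit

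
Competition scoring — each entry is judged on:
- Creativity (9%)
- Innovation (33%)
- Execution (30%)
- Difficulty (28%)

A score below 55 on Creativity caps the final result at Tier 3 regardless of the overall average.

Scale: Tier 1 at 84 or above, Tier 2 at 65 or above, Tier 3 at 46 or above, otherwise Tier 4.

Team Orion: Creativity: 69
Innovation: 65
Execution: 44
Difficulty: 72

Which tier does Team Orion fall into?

Tier 3

Creativity score 69 ≥ 55: minimum met.
Weighted total:
  Creativity 69 × 0.09 = 6.21
  Innovation 65 × 0.33 = 21.45
  Execution 44 × 0.3 = 13.2
  Difficulty 72 × 0.28 = 20.16
Sum = 61.02
61.02 is ≥ 46 and < 65 → Tier 3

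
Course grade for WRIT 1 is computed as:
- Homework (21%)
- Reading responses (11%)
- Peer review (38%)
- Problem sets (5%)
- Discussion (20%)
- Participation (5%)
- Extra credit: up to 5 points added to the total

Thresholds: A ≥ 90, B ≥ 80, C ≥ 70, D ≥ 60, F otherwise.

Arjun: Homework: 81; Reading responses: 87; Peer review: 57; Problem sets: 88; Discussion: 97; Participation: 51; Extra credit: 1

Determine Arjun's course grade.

Weighted total:
  Homework 81 × 0.21 = 17.01
  Reading responses 87 × 0.11 = 9.57
  Peer review 57 × 0.38 = 21.66
  Problem sets 88 × 0.05 = 4.4
  Discussion 97 × 0.2 = 19.4
  Participation 51 × 0.05 = 2.55
Sum = 74.59
Extra credit: 74.59 + 1 = 75.59
75.59 is ≥ 70 and < 80 → C

C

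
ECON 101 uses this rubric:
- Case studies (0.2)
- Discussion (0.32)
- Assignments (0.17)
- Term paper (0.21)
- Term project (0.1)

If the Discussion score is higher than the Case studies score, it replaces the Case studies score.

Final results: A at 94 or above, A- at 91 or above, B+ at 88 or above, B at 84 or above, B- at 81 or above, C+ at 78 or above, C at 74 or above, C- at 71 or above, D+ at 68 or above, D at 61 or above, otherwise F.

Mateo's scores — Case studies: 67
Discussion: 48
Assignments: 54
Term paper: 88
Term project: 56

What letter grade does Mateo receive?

D

Discussion (48) ≤ Case studies (67), so Case studies stays at 67.
Weighted total:
  Case studies 67 × 0.2 = 13.4
  Discussion 48 × 0.32 = 15.36
  Assignments 54 × 0.17 = 9.18
  Term paper 88 × 0.21 = 18.48
  Term project 56 × 0.1 = 5.6
Sum = 62.02
62.02 is ≥ 61 and < 68 → D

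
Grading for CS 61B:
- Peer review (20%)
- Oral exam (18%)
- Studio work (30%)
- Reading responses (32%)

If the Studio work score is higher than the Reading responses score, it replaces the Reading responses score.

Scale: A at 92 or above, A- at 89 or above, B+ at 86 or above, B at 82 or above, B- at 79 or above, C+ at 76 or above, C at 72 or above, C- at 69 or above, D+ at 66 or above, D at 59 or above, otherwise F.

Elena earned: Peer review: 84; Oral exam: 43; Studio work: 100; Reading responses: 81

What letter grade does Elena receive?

Studio work (100) > Reading responses (81), so Reading responses counts as 100.
Weighted total:
  Peer review 84 × 0.2 = 16.8
  Oral exam 43 × 0.18 = 7.74
  Studio work 100 × 0.3 = 30
  Reading responses 100 × 0.32 = 32
Sum = 86.54
86.54 is ≥ 86 and < 89 → B+

B+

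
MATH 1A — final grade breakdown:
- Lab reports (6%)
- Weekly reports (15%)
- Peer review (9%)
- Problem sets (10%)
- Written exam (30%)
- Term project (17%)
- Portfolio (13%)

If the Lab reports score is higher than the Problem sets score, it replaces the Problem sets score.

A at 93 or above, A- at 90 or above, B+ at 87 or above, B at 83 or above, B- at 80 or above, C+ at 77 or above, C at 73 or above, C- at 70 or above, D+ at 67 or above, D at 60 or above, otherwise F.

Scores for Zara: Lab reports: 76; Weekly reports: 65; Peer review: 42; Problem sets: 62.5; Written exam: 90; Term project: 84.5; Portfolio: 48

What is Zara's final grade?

Lab reports (76) > Problem sets (62.5), so Problem sets counts as 76.
Weighted total:
  Lab reports 76 × 0.06 = 4.56
  Weekly reports 65 × 0.15 = 9.75
  Peer review 42 × 0.09 = 3.78
  Problem sets 76 × 0.1 = 7.6
  Written exam 90 × 0.3 = 27
  Term project 84.5 × 0.17 = 14.365
  Portfolio 48 × 0.13 = 6.24
Sum = 73.295
73.295 is ≥ 73 and < 77 → C

C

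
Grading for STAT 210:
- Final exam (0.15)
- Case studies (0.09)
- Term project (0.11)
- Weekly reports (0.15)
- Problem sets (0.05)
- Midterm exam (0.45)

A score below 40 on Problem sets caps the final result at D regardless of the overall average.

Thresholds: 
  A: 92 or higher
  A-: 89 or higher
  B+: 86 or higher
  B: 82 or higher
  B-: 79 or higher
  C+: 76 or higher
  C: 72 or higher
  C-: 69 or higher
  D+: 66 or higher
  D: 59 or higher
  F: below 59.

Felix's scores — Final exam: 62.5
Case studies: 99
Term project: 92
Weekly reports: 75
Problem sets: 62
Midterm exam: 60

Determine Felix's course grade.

Problem sets score 62 ≥ 40: minimum met.
Weighted total:
  Final exam 62.5 × 0.15 = 9.375
  Case studies 99 × 0.09 = 8.91
  Term project 92 × 0.11 = 10.12
  Weekly reports 75 × 0.15 = 11.25
  Problem sets 62 × 0.05 = 3.1
  Midterm exam 60 × 0.45 = 27
Sum = 69.755
69.755 is ≥ 69 and < 72 → C-

C-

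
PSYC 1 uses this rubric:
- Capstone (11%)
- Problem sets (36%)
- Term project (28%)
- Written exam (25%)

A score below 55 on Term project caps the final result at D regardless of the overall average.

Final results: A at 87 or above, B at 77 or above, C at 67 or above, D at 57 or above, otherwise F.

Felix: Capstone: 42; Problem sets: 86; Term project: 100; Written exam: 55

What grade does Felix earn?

Term project score 100 ≥ 55: minimum met.
Weighted total:
  Capstone 42 × 0.11 = 4.62
  Problem sets 86 × 0.36 = 30.96
  Term project 100 × 0.28 = 28
  Written exam 55 × 0.25 = 13.75
Sum = 77.33
77.33 is ≥ 77 and < 87 → B

B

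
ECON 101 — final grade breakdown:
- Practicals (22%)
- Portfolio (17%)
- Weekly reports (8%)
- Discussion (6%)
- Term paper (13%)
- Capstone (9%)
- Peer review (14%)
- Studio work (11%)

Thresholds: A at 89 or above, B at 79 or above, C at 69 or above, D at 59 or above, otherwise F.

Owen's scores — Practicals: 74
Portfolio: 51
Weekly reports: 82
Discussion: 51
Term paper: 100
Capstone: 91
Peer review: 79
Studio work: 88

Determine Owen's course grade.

Weighted total:
  Practicals 74 × 0.22 = 16.28
  Portfolio 51 × 0.17 = 8.67
  Weekly reports 82 × 0.08 = 6.56
  Discussion 51 × 0.06 = 3.06
  Term paper 100 × 0.13 = 13
  Capstone 91 × 0.09 = 8.19
  Peer review 79 × 0.14 = 11.06
  Studio work 88 × 0.11 = 9.68
Sum = 76.5
76.5 is ≥ 69 and < 79 → C

C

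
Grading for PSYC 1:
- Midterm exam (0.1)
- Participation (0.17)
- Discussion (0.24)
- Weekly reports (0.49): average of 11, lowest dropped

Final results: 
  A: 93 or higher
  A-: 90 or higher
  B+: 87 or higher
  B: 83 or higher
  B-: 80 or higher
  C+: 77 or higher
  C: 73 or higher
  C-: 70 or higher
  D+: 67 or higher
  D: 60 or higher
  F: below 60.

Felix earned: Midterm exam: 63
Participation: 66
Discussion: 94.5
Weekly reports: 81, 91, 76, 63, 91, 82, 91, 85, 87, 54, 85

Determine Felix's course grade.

Weekly reports: drop 54 → average of remaining 10 = 832/10 = 83.2
Weighted total:
  Midterm exam 63 × 0.1 = 6.3
  Participation 66 × 0.17 = 11.22
  Discussion 94.5 × 0.24 = 22.68
  Weekly reports 83.2 × 0.49 = 40.768
Sum = 80.968
80.968 is ≥ 80 and < 83 → B-

B-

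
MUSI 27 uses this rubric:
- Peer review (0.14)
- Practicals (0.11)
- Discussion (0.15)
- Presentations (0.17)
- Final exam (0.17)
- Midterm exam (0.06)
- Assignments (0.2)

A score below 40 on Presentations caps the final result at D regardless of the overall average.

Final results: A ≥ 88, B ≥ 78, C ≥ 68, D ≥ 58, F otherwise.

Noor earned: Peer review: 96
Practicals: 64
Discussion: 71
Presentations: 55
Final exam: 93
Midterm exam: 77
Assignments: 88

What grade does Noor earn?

Presentations score 55 ≥ 40: minimum met.
Weighted total:
  Peer review 96 × 0.14 = 13.44
  Practicals 64 × 0.11 = 7.04
  Discussion 71 × 0.15 = 10.65
  Presentations 55 × 0.17 = 9.35
  Final exam 93 × 0.17 = 15.81
  Midterm exam 77 × 0.06 = 4.62
  Assignments 88 × 0.2 = 17.6
Sum = 78.51
78.51 is ≥ 78 and < 88 → B

B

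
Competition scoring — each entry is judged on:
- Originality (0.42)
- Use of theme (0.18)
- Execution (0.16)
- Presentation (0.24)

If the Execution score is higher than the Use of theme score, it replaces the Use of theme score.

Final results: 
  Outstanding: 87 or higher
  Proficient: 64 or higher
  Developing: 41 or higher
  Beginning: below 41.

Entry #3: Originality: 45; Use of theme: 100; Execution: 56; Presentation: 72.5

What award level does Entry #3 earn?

Developing

Execution (56) ≤ Use of theme (100), so Use of theme stays at 100.
Weighted total:
  Originality 45 × 0.42 = 18.9
  Use of theme 100 × 0.18 = 18
  Execution 56 × 0.16 = 8.96
  Presentation 72.5 × 0.24 = 17.4
Sum = 63.26
63.26 is ≥ 41 and < 64 → Developing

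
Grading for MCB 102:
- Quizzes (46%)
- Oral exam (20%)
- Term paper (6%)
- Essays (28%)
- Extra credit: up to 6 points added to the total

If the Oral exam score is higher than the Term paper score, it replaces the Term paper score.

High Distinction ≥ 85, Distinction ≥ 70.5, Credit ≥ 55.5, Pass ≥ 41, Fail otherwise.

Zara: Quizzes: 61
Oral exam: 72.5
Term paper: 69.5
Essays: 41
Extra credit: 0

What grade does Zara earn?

Credit

Oral exam (72.5) > Term paper (69.5), so Term paper counts as 72.5.
Weighted total:
  Quizzes 61 × 0.46 = 28.06
  Oral exam 72.5 × 0.2 = 14.5
  Term paper 72.5 × 0.06 = 4.35
  Essays 41 × 0.28 = 11.48
Sum = 58.39
Extra credit: 58.39 + 0 = 58.39
58.39 is ≥ 55.5 and < 70.5 → Credit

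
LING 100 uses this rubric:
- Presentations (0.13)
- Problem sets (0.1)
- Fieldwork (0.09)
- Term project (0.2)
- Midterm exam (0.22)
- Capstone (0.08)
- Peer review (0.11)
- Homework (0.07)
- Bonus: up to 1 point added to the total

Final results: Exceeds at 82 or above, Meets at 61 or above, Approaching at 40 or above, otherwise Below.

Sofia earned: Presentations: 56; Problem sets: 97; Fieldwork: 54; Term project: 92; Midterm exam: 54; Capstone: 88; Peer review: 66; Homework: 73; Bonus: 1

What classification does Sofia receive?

Meets

Weighted total:
  Presentations 56 × 0.13 = 7.28
  Problem sets 97 × 0.1 = 9.7
  Fieldwork 54 × 0.09 = 4.86
  Term project 92 × 0.2 = 18.4
  Midterm exam 54 × 0.22 = 11.88
  Capstone 88 × 0.08 = 7.04
  Peer review 66 × 0.11 = 7.26
  Homework 73 × 0.07 = 5.11
Sum = 71.53
Bonus: 71.53 + 1 = 72.53
72.53 is ≥ 61 and < 82 → Meets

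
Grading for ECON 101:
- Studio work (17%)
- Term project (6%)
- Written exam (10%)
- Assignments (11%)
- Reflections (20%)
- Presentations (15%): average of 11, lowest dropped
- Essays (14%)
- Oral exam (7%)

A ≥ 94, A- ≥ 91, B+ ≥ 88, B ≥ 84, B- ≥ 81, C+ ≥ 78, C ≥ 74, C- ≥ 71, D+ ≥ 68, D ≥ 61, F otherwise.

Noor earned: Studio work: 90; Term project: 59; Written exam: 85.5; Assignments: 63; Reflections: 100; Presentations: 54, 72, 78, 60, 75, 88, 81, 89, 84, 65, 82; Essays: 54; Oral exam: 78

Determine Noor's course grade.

Presentations: drop 54 → average of remaining 10 = 774/10 = 77.4
Weighted total:
  Studio work 90 × 0.17 = 15.3
  Term project 59 × 0.06 = 3.54
  Written exam 85.5 × 0.1 = 8.55
  Assignments 63 × 0.11 = 6.93
  Reflections 100 × 0.2 = 20
  Presentations 77.4 × 0.15 = 11.61
  Essays 54 × 0.14 = 7.56
  Oral exam 78 × 0.07 = 5.46
Sum = 78.95
78.95 is ≥ 78 and < 81 → C+

C+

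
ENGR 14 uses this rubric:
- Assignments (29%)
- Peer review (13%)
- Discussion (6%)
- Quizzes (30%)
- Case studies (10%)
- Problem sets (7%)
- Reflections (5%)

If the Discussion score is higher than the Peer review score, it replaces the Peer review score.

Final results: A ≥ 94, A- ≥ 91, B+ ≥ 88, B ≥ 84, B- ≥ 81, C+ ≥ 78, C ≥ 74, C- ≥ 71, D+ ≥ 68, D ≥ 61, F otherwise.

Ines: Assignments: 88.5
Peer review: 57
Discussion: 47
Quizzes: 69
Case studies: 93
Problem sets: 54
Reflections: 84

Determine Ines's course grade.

C-

Discussion (47) ≤ Peer review (57), so Peer review stays at 57.
Weighted total:
  Assignments 88.5 × 0.29 = 25.665
  Peer review 57 × 0.13 = 7.41
  Discussion 47 × 0.06 = 2.82
  Quizzes 69 × 0.3 = 20.7
  Case studies 93 × 0.1 = 9.3
  Problem sets 54 × 0.07 = 3.78
  Reflections 84 × 0.05 = 4.2
Sum = 73.875
73.875 is ≥ 71 and < 74 → C-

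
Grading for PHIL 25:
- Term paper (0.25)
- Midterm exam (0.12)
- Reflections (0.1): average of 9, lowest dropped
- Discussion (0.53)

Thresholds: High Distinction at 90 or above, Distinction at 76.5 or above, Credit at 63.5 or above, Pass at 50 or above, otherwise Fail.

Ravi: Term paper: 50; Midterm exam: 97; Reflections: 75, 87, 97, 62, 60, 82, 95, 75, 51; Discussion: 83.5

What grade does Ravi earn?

Reflections: drop 51 → average of remaining 8 = 633/8 = 79.125
Weighted total:
  Term paper 50 × 0.25 = 12.5
  Midterm exam 97 × 0.12 = 11.64
  Reflections 79.125 × 0.1 = 7.9125
  Discussion 83.5 × 0.53 = 44.255
Sum = 76.3075
76.3075 is ≥ 63.5 and < 76.5 → Credit

Credit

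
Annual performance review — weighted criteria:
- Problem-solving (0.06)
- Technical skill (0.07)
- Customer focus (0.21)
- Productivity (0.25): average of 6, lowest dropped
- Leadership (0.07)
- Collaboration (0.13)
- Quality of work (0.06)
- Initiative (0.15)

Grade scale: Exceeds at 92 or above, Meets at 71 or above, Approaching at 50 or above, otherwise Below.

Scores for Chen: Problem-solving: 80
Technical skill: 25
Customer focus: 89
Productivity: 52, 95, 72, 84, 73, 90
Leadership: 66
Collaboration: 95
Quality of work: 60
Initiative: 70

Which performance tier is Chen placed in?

Meets

Productivity: drop 52 → average of remaining 5 = 414/5 = 82.8
Weighted total:
  Problem-solving 80 × 0.06 = 4.8
  Technical skill 25 × 0.07 = 1.75
  Customer focus 89 × 0.21 = 18.69
  Productivity 82.8 × 0.25 = 20.7
  Leadership 66 × 0.07 = 4.62
  Collaboration 95 × 0.13 = 12.35
  Quality of work 60 × 0.06 = 3.6
  Initiative 70 × 0.15 = 10.5
Sum = 77.01
77.01 is ≥ 71 and < 92 → Meets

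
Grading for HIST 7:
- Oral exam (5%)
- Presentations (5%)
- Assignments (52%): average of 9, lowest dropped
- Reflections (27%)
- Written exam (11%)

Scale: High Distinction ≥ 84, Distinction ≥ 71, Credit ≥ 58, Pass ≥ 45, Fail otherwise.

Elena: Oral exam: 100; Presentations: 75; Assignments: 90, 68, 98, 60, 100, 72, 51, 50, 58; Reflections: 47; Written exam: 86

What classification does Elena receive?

Credit

Assignments: drop 50 → average of remaining 8 = 597/8 = 74.625
Weighted total:
  Oral exam 100 × 0.05 = 5
  Presentations 75 × 0.05 = 3.75
  Assignments 74.625 × 0.52 = 38.805
  Reflections 47 × 0.27 = 12.69
  Written exam 86 × 0.11 = 9.46
Sum = 69.705
69.705 is ≥ 58 and < 71 → Credit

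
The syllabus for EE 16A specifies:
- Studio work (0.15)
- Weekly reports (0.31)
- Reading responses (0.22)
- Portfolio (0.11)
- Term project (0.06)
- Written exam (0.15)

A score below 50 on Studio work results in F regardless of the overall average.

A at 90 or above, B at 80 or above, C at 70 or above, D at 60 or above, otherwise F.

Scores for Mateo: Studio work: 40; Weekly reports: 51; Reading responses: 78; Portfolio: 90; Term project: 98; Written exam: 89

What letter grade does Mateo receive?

Studio work score 40 < 50: minimum not met.
Weighted total:
  Studio work 40 × 0.15 = 6
  Weekly reports 51 × 0.31 = 15.81
  Reading responses 78 × 0.22 = 17.16
  Portfolio 90 × 0.11 = 9.9
  Term project 98 × 0.06 = 5.88
  Written exam 89 × 0.15 = 13.35
Sum = 68.1
Because the Studio work minimum was not met, the result is F.

F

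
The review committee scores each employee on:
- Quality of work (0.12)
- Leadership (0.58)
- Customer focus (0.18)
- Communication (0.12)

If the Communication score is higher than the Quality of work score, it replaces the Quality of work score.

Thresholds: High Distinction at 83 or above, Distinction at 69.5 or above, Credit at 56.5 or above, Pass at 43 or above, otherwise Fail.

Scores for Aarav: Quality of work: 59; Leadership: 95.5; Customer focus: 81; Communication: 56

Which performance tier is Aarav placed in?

Communication (56) ≤ Quality of work (59), so Quality of work stays at 59.
Weighted total:
  Quality of work 59 × 0.12 = 7.08
  Leadership 95.5 × 0.58 = 55.39
  Customer focus 81 × 0.18 = 14.58
  Communication 56 × 0.12 = 6.72
Sum = 83.77
83.77 ≥ 83 → High Distinction

High Distinction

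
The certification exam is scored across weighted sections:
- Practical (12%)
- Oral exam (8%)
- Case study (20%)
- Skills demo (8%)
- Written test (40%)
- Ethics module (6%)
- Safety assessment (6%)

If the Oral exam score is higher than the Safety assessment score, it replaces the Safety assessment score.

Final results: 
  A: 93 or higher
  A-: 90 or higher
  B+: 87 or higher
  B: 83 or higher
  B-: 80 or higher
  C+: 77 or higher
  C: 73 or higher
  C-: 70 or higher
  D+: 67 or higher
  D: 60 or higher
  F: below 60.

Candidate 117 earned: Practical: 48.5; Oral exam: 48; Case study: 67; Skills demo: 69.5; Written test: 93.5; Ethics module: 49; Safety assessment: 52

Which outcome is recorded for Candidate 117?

C-

Oral exam (48) ≤ Safety assessment (52), so Safety assessment stays at 52.
Weighted total:
  Practical 48.5 × 0.12 = 5.82
  Oral exam 48 × 0.08 = 3.84
  Case study 67 × 0.2 = 13.4
  Skills demo 69.5 × 0.08 = 5.56
  Written test 93.5 × 0.4 = 37.4
  Ethics module 49 × 0.06 = 2.94
  Safety assessment 52 × 0.06 = 3.12
Sum = 72.08
72.08 is ≥ 70 and < 73 → C-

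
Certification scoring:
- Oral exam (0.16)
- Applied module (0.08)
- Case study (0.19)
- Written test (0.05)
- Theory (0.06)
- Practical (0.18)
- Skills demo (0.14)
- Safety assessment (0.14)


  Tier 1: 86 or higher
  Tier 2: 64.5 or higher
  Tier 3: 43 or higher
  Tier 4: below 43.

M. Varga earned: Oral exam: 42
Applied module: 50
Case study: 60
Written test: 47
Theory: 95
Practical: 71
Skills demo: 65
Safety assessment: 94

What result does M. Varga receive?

Weighted total:
  Oral exam 42 × 0.16 = 6.72
  Applied module 50 × 0.08 = 4
  Case study 60 × 0.19 = 11.4
  Written test 47 × 0.05 = 2.35
  Theory 95 × 0.06 = 5.7
  Practical 71 × 0.18 = 12.78
  Skills demo 65 × 0.14 = 9.1
  Safety assessment 94 × 0.14 = 13.16
Sum = 65.21
65.21 is ≥ 64.5 and < 86 → Tier 2

Tier 2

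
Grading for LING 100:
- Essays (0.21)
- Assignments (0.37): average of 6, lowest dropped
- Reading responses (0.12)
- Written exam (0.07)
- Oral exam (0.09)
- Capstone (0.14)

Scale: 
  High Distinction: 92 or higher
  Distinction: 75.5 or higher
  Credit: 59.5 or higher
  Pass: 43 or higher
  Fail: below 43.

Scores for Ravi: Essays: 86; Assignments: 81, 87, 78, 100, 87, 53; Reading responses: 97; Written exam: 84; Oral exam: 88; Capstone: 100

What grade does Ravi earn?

Assignments: drop 53 → average of remaining 5 = 433/5 = 86.6
Weighted total:
  Essays 86 × 0.21 = 18.06
  Assignments 86.6 × 0.37 = 32.042
  Reading responses 97 × 0.12 = 11.64
  Written exam 84 × 0.07 = 5.88
  Oral exam 88 × 0.09 = 7.92
  Capstone 100 × 0.14 = 14
Sum = 89.542
89.542 is ≥ 75.5 and < 92 → Distinction

Distinction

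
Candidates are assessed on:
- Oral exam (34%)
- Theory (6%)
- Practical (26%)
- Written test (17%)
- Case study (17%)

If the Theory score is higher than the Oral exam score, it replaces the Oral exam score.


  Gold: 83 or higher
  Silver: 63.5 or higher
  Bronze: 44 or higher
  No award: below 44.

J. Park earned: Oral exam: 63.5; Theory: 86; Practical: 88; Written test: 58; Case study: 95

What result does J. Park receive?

Theory (86) > Oral exam (63.5), so Oral exam counts as 86.
Weighted total:
  Oral exam 86 × 0.34 = 29.24
  Theory 86 × 0.06 = 5.16
  Practical 88 × 0.26 = 22.88
  Written test 58 × 0.17 = 9.86
  Case study 95 × 0.17 = 16.15
Sum = 83.29
83.29 ≥ 83 → Gold

Gold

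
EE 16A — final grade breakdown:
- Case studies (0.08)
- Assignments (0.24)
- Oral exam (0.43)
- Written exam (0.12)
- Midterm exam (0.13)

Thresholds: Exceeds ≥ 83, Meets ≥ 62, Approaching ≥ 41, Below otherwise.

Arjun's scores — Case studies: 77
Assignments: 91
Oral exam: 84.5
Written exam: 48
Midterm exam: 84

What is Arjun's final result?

Weighted total:
  Case studies 77 × 0.08 = 6.16
  Assignments 91 × 0.24 = 21.84
  Oral exam 84.5 × 0.43 = 36.335
  Written exam 48 × 0.12 = 5.76
  Midterm exam 84 × 0.13 = 10.92
Sum = 81.015
81.015 is ≥ 62 and < 83 → Meets

Meets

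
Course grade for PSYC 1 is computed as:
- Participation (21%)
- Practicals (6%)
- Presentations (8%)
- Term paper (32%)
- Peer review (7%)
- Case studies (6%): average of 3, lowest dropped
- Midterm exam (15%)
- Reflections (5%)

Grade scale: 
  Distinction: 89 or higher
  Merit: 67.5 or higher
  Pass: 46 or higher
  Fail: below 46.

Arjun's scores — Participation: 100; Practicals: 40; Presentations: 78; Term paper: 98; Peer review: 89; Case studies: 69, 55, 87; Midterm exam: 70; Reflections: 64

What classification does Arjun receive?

Case studies: drop 55 → average of remaining 2 = 156/2 = 78
Weighted total:
  Participation 100 × 0.21 = 21
  Practicals 40 × 0.06 = 2.4
  Presentations 78 × 0.08 = 6.24
  Term paper 98 × 0.32 = 31.36
  Peer review 89 × 0.07 = 6.23
  Case studies 78 × 0.06 = 4.68
  Midterm exam 70 × 0.15 = 10.5
  Reflections 64 × 0.05 = 3.2
Sum = 85.61
85.61 is ≥ 67.5 and < 89 → Merit

Merit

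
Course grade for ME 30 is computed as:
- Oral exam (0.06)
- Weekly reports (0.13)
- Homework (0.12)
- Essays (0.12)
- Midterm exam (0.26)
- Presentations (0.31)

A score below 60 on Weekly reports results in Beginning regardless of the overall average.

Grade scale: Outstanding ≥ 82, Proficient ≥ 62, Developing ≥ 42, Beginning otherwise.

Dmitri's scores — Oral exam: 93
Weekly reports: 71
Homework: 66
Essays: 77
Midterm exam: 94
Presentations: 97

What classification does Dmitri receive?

Weekly reports score 71 ≥ 60: minimum met.
Weighted total:
  Oral exam 93 × 0.06 = 5.58
  Weekly reports 71 × 0.13 = 9.23
  Homework 66 × 0.12 = 7.92
  Essays 77 × 0.12 = 9.24
  Midterm exam 94 × 0.26 = 24.44
  Presentations 97 × 0.31 = 30.07
Sum = 86.48
86.48 ≥ 82 → Outstanding

Outstanding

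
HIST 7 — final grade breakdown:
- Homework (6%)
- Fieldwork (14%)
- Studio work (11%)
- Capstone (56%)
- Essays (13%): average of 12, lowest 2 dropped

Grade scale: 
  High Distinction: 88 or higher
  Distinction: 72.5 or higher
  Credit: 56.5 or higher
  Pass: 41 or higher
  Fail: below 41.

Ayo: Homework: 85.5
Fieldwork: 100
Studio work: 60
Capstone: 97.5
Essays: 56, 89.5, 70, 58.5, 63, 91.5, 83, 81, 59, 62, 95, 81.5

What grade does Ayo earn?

Essays: drop 56, 58.5 → average of remaining 10 = 775.5/10 = 77.55
Weighted total:
  Homework 85.5 × 0.06 = 5.13
  Fieldwork 100 × 0.14 = 14
  Studio work 60 × 0.11 = 6.6
  Capstone 97.5 × 0.56 = 54.6
  Essays 77.55 × 0.13 = 10.0815
Sum = 90.4115
90.4115 ≥ 88 → High Distinction

High Distinction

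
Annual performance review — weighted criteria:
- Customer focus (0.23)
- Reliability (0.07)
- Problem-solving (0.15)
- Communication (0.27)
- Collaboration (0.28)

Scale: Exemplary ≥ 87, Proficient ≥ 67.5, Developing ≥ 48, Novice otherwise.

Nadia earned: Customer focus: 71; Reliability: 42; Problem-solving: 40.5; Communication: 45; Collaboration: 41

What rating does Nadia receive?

Weighted total:
  Customer focus 71 × 0.23 = 16.33
  Reliability 42 × 0.07 = 2.94
  Problem-solving 40.5 × 0.15 = 6.075
  Communication 45 × 0.27 = 12.15
  Collaboration 41 × 0.28 = 11.48
Sum = 48.975
48.975 is ≥ 48 and < 67.5 → Developing

Developing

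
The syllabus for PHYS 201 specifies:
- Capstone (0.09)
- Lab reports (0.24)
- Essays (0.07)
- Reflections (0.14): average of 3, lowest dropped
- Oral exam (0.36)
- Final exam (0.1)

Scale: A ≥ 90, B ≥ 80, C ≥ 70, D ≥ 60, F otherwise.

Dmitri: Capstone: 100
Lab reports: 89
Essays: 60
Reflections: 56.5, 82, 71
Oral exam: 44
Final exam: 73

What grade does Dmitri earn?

Reflections: drop 56.5 → average of remaining 2 = 153/2 = 76.5
Weighted total:
  Capstone 100 × 0.09 = 9
  Lab reports 89 × 0.24 = 21.36
  Essays 60 × 0.07 = 4.2
  Reflections 76.5 × 0.14 = 10.71
  Oral exam 44 × 0.36 = 15.84
  Final exam 73 × 0.1 = 7.3
Sum = 68.41
68.41 is ≥ 60 and < 70 → D

D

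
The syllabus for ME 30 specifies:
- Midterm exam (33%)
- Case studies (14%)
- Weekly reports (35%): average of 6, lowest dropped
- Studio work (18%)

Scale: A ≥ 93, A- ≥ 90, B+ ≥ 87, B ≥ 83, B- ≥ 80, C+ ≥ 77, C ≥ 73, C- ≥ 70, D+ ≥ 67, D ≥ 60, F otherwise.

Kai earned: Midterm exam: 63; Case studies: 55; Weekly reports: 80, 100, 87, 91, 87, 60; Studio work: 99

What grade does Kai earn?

Weekly reports: drop 60 → average of remaining 5 = 445/5 = 89
Weighted total:
  Midterm exam 63 × 0.33 = 20.79
  Case studies 55 × 0.14 = 7.7
  Weekly reports 89 × 0.35 = 31.15
  Studio work 99 × 0.18 = 17.82
Sum = 77.46
77.46 is ≥ 77 and < 80 → C+

C+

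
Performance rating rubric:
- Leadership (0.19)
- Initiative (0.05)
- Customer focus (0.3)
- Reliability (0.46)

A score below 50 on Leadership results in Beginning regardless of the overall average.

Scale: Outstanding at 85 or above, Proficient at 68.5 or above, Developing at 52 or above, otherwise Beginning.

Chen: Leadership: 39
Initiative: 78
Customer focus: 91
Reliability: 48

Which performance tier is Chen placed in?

Beginning

Leadership score 39 < 50: minimum not met.
Weighted total:
  Leadership 39 × 0.19 = 7.41
  Initiative 78 × 0.05 = 3.9
  Customer focus 91 × 0.3 = 27.3
  Reliability 48 × 0.46 = 22.08
Sum = 60.69
Because the Leadership minimum was not met, the result is Beginning.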